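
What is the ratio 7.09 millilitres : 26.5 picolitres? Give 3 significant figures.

(7.09e-3) / (26.5e-12) = 0.2675e9

268000000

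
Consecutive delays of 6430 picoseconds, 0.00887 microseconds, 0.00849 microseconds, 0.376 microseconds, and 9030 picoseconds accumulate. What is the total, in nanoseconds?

408.82 nanoseconds

In nanoseconds:
  6430 picoseconds = 6430 × 10^-3 nanoseconds = 6.43
  0.00887 microseconds = 0.00887 × 10^3 nanoseconds = 8.87
  0.00849 microseconds = 0.00849 × 10^3 nanoseconds = 8.49
  0.376 microseconds = 0.376 × 10^3 nanoseconds = 376
  9030 picoseconds = 9030 × 10^-3 nanoseconds = 9.03
Sum: 6.43 + 8.87 + 8.49 + 376 + 9.03 = 408.82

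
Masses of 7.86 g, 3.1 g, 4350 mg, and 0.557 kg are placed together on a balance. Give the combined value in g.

572.31 g

In g:
  7.86 g → 7.86
  3.1 g → 3.1
  4350 mg = 4350e-3 g = 4.35
  0.557 kg = 0.557e3 g = 557
Sum: 7.86 + 3.1 + 4.35 + 557 = 572.31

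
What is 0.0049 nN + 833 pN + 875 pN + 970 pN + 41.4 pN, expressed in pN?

In pN:
  0.0049 nN = 0.0049 × 10³ pN = 4.9
  833 pN → 833
  875 pN → 875
  970 pN → 970
  41.4 pN → 41.4
Sum: 4.9 + 833 + 875 + 970 + 41.4 = 2724.3

2724.3 pN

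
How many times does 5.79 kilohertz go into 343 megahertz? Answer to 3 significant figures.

59200

(343e6) / (5.79e3) = 59.24e3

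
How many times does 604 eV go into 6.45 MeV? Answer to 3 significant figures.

10700

(6.45 × 10⁶) / (604) = 0.01068 × 10⁶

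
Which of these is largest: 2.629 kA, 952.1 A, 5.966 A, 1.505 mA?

2.629 kA = 2629 A
952.1 A = 952.1 A
5.966 A = 5.966 A
1.505 mA = 0.001505 A

2.629 kA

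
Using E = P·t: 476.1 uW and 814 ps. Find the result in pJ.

476.1e-6 × 814e-12 = 387545.4e-18 J

0.3875454 pJ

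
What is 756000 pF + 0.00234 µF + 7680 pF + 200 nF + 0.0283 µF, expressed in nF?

994.32 nF

In nF:
  756000 pF = 756000e-3 nF = 756
  0.00234 µF = 0.00234e3 nF = 2.34
  7680 pF = 7680e-3 nF = 7.68
  200 nF → 200
  0.0283 µF = 0.0283e3 nF = 28.3
Sum: 756 + 2.34 + 7.68 + 200 + 28.3 = 994.32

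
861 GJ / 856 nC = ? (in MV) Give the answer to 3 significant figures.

1010000000000 MV

(861e9) / (856e-9) = 1.0058e18 V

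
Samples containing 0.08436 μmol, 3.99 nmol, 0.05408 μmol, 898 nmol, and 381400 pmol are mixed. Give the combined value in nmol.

In nmol:
  0.08436 μmol = 0.08436 × 10^3 nmol = 84.36
  3.99 nmol → 3.99
  0.05408 μmol = 0.05408 × 10^3 nmol = 54.08
  898 nmol → 898
  381400 pmol = 381400 × 10^-3 nmol = 381.4
Sum: 84.36 + 3.99 + 54.08 + 898 + 381.4 = 1421.83

1421.83 nmol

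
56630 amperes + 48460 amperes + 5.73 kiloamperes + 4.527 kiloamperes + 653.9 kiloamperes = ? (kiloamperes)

In kiloamperes:
  56630 amperes = 56630 × 10⁻³ kiloamperes = 56.63
  48460 amperes = 48460 × 10⁻³ kiloamperes = 48.46
  5.73 kiloamperes → 5.73
  4.527 kiloamperes → 4.527
  653.9 kiloamperes → 653.9
Sum: 56.63 + 48.46 + 5.73 + 4.527 + 653.9 = 769.247

769.247 kiloamperes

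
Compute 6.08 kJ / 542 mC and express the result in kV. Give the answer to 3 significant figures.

(6.08e3) / (542e-3) = 0.011218e6 V

11.2 kV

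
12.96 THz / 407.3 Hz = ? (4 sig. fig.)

(12.96 × 10¹²) / (407.3) = 0.031819 × 10¹²

31820000000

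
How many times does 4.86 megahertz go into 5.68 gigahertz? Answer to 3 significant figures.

1170

(5.68 × 10⁹) / (4.86 × 10⁶) = 1.169 × 10³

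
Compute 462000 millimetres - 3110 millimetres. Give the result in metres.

In metres:
  462000 millimetres = 462000 × 10⁻³ metres = 462
  3110 millimetres = 3110 × 10⁻³ metres = 3.11
Difference: 462 - 3.11 = 458.89

458.89 metres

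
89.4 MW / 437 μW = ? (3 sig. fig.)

(89.4 × 10⁶) / (437 × 10⁻⁶) = 0.2046 × 10¹²

205000000000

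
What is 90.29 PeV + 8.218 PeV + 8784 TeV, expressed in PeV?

In PeV:
  90.29 PeV → 90.29
  8.218 PeV → 8.218
  8784 TeV = 8784 × 10⁻³ PeV = 8.784
Sum: 90.29 + 8.218 + 8.784 = 107.292

107.292 PeV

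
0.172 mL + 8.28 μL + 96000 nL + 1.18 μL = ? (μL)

In μL:
  0.172 mL = 0.172 × 10^3 μL = 172
  8.28 μL → 8.28
  96000 nL = 96000 × 10^-3 μL = 96
  1.18 μL → 1.18
Sum: 172 + 8.28 + 96 + 1.18 = 277.46

277.46 μL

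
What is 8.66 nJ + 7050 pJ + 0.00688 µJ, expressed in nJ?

22.59 nJ

In nJ:
  8.66 nJ → 8.66
  7050 pJ = 7050e-3 nJ = 7.05
  0.00688 µJ = 0.00688e3 nJ = 6.88
Sum: 8.66 + 7.05 + 6.88 = 22.59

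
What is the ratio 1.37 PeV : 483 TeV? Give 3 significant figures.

(1.37 × 10¹⁵) / (483 × 10¹²) = 0.002836 × 10³

2.84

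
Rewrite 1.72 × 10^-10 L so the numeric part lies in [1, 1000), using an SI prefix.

= 172 × 10^-12 L; 10^-12 is pico.

172 pL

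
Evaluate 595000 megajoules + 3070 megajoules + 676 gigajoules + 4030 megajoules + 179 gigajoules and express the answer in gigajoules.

1457.1 gigajoules

In gigajoules:
  595000 megajoules = 595000 × 10^-3 gigajoules = 595
  3070 megajoules = 3070 × 10^-3 gigajoules = 3.07
  676 gigajoules → 676
  4030 megajoules = 4030 × 10^-3 gigajoules = 4.03
  179 gigajoules → 179
Sum: 595 + 3.07 + 676 + 4.03 + 179 = 1457.1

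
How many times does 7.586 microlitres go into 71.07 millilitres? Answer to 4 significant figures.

9369

(71.07 × 10⁻³) / (7.586 × 10⁻⁶) = 9.3686 × 10³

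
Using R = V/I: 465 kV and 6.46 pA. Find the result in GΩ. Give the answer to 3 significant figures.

(465 × 10^3) / (6.46 × 10^-12) = 71.981 × 10^15 Ω

72000000 GΩ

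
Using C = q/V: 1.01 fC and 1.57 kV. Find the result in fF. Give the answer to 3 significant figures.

(1.01 × 10^-15) / (1.57 × 10^3) = 0.64331 × 10^-18 F

0.000643 fF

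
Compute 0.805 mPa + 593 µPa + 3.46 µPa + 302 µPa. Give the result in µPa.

In µPa:
  0.805 mPa = 0.805 × 10^3 µPa = 805
  593 µPa → 593
  3.46 µPa → 3.46
  302 µPa → 302
Sum: 805 + 593 + 3.46 + 302 = 1703.46

1703.46 µPa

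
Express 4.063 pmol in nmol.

0.004063 nmol

pico = 10^-12, nano = 10^-9; factor is 10^-3.
4.063 × 10^-3 = 0.004063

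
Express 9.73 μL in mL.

0.00973 mL

micro = 10^-6, milli = 10^-3; factor is 10^-3.
9.73 × 10^-3 = 0.00973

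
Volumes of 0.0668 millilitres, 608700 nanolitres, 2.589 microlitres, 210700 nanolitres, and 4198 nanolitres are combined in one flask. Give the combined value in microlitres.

In microlitres:
  0.0668 millilitres = 0.0668 × 10^3 microlitres = 66.8
  608700 nanolitres = 608700 × 10^-3 microlitres = 608.7
  2.589 microlitres → 2.589
  210700 nanolitres = 210700 × 10^-3 microlitres = 210.7
  4198 nanolitres = 4198 × 10^-3 microlitres = 4.198
Sum: 66.8 + 608.7 + 2.589 + 210.7 + 4.198 = 892.987

892.987 microlitres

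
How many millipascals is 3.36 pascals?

3360 millipascals

(no prefix) = 1e0, milli = 1e-3; factor is 1e3.
3.36 × 1e3 = 3360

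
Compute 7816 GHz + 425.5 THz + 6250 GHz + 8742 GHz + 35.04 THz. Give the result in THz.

483.348 THz

In THz:
  7816 GHz = 7816 × 10⁻³ THz = 7.816
  425.5 THz → 425.5
  6250 GHz = 6250 × 10⁻³ THz = 6.25
  8742 GHz = 8742 × 10⁻³ THz = 8.742
  35.04 THz → 35.04
Sum: 7.816 + 425.5 + 6.25 + 8.742 + 35.04 = 483.348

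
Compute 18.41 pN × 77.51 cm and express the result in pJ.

18.41 × 10^-12 × 77.51 × 10^-2 = 1426.9591 × 10^-14 J

14.269591 pJ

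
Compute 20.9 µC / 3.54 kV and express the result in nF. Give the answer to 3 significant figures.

(20.9 × 10⁻⁶) / (3.54 × 10³) = 5.904 × 10⁻⁹ F

5.90 nF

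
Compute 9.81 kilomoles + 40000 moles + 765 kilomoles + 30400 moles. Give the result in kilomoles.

845.21 kilomoles

In kilomoles:
  9.81 kilomoles → 9.81
  40000 moles = 40000 × 10⁻³ kilomoles = 40
  765 kilomoles → 765
  30400 moles = 30400 × 10⁻³ kilomoles = 30.4
Sum: 9.81 + 40 + 765 + 30.4 = 845.21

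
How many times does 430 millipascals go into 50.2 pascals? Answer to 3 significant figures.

117

(50.2) / (430 × 10^-3) = 0.1167 × 10^3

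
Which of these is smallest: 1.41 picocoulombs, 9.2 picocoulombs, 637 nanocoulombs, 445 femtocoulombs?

445 femtocoulombs

1.41 picocoulombs = 0.00000000000141 coulombs
9.2 picocoulombs = 0.0000000000092 coulombs
637 nanocoulombs = 0.000000637 coulombs
445 femtocoulombs = 0.000000000000445 coulombs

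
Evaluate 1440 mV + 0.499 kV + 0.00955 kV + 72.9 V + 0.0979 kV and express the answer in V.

680.79 V

In V:
  1440 mV = 1440 × 10⁻³ V = 1.44
  0.499 kV = 0.499 × 10³ V = 499
  0.00955 kV = 0.00955 × 10³ V = 9.55
  72.9 V → 72.9
  0.0979 kV = 0.0979 × 10³ V = 97.9
Sum: 1.44 + 499 + 9.55 + 72.9 + 97.9 = 680.79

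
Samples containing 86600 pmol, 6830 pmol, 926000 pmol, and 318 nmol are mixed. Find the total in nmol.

In nmol:
  86600 pmol = 86600 × 10^-3 nmol = 86.6
  6830 pmol = 6830 × 10^-3 nmol = 6.83
  926000 pmol = 926000 × 10^-3 nmol = 926
  318 nmol → 318
Sum: 86.6 + 6.83 + 926 + 318 = 1337.43

1337.43 nmol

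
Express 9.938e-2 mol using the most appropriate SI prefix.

99.38 mmol

= 99.38e-3 mol; 1e-3 is milli.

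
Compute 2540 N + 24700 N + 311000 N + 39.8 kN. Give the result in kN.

378.04 kN

In kN:
  2540 N = 2540 × 10^-3 kN = 2.54
  24700 N = 24700 × 10^-3 kN = 24.7
  311000 N = 311000 × 10^-3 kN = 311
  39.8 kN → 39.8
Sum: 2.54 + 24.7 + 311 + 39.8 = 378.04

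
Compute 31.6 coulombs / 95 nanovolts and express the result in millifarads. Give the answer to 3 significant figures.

333000000000 millifarads

(31.6) / (95 × 10⁻⁹) = 0.33263 × 10⁹ F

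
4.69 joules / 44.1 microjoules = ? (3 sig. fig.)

(4.69) / (44.1e-6) = 0.1063e6

106000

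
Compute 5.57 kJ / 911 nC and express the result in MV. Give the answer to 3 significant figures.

6110 MV

(5.57 × 10^3) / (911 × 10^-9) = 0.0061142 × 10^12 V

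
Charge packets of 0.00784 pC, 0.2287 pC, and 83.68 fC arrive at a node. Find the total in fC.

In fC:
  0.00784 pC = 0.00784 × 10³ fC = 7.84
  0.2287 pC = 0.2287 × 10³ fC = 228.7
  83.68 fC → 83.68
Sum: 7.84 + 228.7 + 83.68 = 320.22

320.22 fC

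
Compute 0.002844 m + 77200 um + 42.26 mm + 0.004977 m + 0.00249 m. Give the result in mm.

In mm:
  0.002844 m = 0.002844e3 mm = 2.844
  77200 um = 77200e-3 mm = 77.2
  42.26 mm → 42.26
  0.004977 m = 0.004977e3 mm = 4.977
  0.00249 m = 0.00249e3 mm = 2.49
Sum: 2.844 + 77.2 + 42.26 + 4.977 + 2.49 = 129.771

129.771 mm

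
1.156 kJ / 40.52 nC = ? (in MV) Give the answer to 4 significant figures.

28530 MV

(1.156e3) / (40.52e-9) = 0.0285291e12 V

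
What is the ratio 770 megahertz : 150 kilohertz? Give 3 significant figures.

5130

(770e6) / (150e3) = 5.133e3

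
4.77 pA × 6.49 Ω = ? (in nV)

0.0309573 nV

4.77 × 10^-12 × 6.49 = 30.9573 × 10^-12 V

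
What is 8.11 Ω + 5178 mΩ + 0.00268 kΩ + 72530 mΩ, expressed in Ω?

88.498 Ω

In Ω:
  8.11 Ω → 8.11
  5178 mΩ = 5178e-3 Ω = 5.178
  0.00268 kΩ = 0.00268e3 Ω = 2.68
  72530 mΩ = 72530e-3 Ω = 72.53
Sum: 8.11 + 5.178 + 2.68 + 72.53 = 88.498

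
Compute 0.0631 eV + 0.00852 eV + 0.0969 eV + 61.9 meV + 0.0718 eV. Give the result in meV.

In meV:
  0.0631 eV = 0.0631e3 meV = 63.1
  0.00852 eV = 0.00852e3 meV = 8.52
  0.0969 eV = 0.0969e3 meV = 96.9
  61.9 meV → 61.9
  0.0718 eV = 0.0718e3 meV = 71.8
Sum: 63.1 + 8.52 + 96.9 + 61.9 + 71.8 = 302.22

302.22 meV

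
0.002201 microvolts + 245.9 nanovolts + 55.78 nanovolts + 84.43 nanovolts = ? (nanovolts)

In nanovolts:
  0.002201 microvolts = 0.002201e3 nanovolts = 2.201
  245.9 nanovolts → 245.9
  55.78 nanovolts → 55.78
  84.43 nanovolts → 84.43
Sum: 2.201 + 245.9 + 55.78 + 84.43 = 388.311

388.311 nanovolts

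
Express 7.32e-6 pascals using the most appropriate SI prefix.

7.32 micropascals

= 7.32e-6 pascals; 1e-6 is micro.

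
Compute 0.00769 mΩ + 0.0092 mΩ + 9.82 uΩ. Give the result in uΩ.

26.71 uΩ

In uΩ:
  0.00769 mΩ = 0.00769e3 uΩ = 7.69
  0.0092 mΩ = 0.0092e3 uΩ = 9.2
  9.82 uΩ → 9.82
Sum: 7.69 + 9.2 + 9.82 = 26.71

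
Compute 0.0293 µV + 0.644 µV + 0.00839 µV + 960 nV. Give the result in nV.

1641.69 nV

In nV:
  0.0293 µV = 0.0293 × 10³ nV = 29.3
  0.644 µV = 0.644 × 10³ nV = 644
  0.00839 µV = 0.00839 × 10³ nV = 8.39
  960 nV → 960
Sum: 29.3 + 644 + 8.39 + 960 = 1641.69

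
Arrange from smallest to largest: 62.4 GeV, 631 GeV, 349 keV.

349 keV < 62.4 GeV < 631 GeV

62.4 GeV = 62400000000 eV
631 GeV = 631000000000 eV
349 keV = 349000 eV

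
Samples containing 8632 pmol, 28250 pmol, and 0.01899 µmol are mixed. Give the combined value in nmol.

In nmol:
  8632 pmol = 8632e-3 nmol = 8.632
  28250 pmol = 28250e-3 nmol = 28.25
  0.01899 µmol = 0.01899e3 nmol = 18.99
Sum: 8.632 + 28.25 + 18.99 = 55.872

55.872 nmol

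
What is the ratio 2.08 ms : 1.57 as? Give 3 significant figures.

(2.08 × 10^-3) / (1.57 × 10^-18) = 1.325 × 10^15

1320000000000000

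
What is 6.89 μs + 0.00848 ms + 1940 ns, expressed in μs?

In μs:
  6.89 μs → 6.89
  0.00848 ms = 0.00848 × 10³ μs = 8.48
  1940 ns = 1940 × 10⁻³ μs = 1.94
Sum: 6.89 + 8.48 + 1.94 = 17.31

17.31 μs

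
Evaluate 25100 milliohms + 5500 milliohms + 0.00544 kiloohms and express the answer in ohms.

36.04 ohms

In ohms:
  25100 milliohms = 25100e-3 ohms = 25.1
  5500 milliohms = 5500e-3 ohms = 5.5
  0.00544 kiloohms = 0.00544e3 ohms = 5.44
Sum: 25.1 + 5.5 + 5.44 = 36.04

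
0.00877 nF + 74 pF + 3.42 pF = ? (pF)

86.19 pF

In pF:
  0.00877 nF = 0.00877 × 10^3 pF = 8.77
  74 pF → 74
  3.42 pF → 3.42
Sum: 8.77 + 74 + 3.42 = 86.19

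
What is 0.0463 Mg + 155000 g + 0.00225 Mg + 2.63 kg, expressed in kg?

In kg:
  0.0463 Mg = 0.0463 × 10³ kg = 46.3
  155000 g = 155000 × 10⁻³ kg = 155
  0.00225 Mg = 0.00225 × 10³ kg = 2.25
  2.63 kg → 2.63
Sum: 46.3 + 155 + 2.25 + 2.63 = 206.18

206.18 kg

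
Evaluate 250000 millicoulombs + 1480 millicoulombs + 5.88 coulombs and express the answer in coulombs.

In coulombs:
  250000 millicoulombs = 250000 × 10⁻³ coulombs = 250
  1480 millicoulombs = 1480 × 10⁻³ coulombs = 1.48
  5.88 coulombs → 5.88
Sum: 250 + 1.48 + 5.88 = 257.36

257.36 coulombs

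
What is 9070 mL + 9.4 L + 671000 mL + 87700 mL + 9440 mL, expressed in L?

In L:
  9070 mL = 9070e-3 L = 9.07
  9.4 L → 9.4
  671000 mL = 671000e-3 L = 671
  87700 mL = 87700e-3 L = 87.7
  9440 mL = 9440e-3 L = 9.44
Sum: 9.07 + 9.4 + 671 + 87.7 + 9.44 = 786.61

786.61 L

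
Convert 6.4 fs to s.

0.0000000000000064 s

femto = 10⁻¹⁵, (no prefix) = 10⁰; factor is 10⁻¹⁵.
6.4 × 10⁻¹⁵ = 0.0000000000000064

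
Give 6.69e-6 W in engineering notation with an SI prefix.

6.69 µW

= 6.69e-6 W; 1e-6 is micro.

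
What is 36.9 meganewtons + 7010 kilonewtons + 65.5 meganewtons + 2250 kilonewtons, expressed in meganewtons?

In meganewtons:
  36.9 meganewtons → 36.9
  7010 kilonewtons = 7010e-3 meganewtons = 7.01
  65.5 meganewtons → 65.5
  2250 kilonewtons = 2250e-3 meganewtons = 2.25
Sum: 36.9 + 7.01 + 65.5 + 2.25 = 111.66

111.66 meganewtons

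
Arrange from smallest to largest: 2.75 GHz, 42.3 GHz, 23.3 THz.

2.75 GHz = 2750000000 Hz
42.3 GHz = 42300000000 Hz
23.3 THz = 23300000000000 Hz

2.75 GHz < 42.3 GHz < 23.3 THz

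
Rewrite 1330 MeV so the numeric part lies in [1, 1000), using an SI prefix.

= 1.33 × 10^9 eV; 10^9 is giga.

1.33 GeV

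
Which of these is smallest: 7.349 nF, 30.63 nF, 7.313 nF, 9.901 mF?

7.349 nF = 0.000000007349 F
30.63 nF = 0.00000003063 F
7.313 nF = 0.000000007313 F
9.901 mF = 0.009901 F

7.313 nF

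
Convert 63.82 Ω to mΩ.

(no prefix) = 10⁰, milli = 10⁻³; factor is 10³.
63.82 × 10³ = 63820

63820 mΩ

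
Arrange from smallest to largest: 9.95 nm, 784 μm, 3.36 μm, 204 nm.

9.95 nm = 0.00000000995 m
784 μm = 0.000784 m
3.36 μm = 0.00000336 m
204 nm = 0.000000204 m

9.95 nm < 204 nm < 3.36 μm < 784 μm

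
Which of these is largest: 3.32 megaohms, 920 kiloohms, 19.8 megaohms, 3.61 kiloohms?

19.8 megaohms

3.32 megaohms = 3320000 ohms
920 kiloohms = 920000 ohms
19.8 megaohms = 19800000 ohms
3.61 kiloohms = 3610 ohms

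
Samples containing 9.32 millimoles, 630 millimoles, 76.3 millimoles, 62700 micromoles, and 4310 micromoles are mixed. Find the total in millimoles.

782.63 millimoles

In millimoles:
  9.32 millimoles → 9.32
  630 millimoles → 630
  76.3 millimoles → 76.3
  62700 micromoles = 62700 × 10^-3 millimoles = 62.7
  4310 micromoles = 4310 × 10^-3 millimoles = 4.31
Sum: 9.32 + 630 + 76.3 + 62.7 + 4.31 = 782.63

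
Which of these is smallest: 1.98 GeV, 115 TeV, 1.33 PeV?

1.98 GeV

1.98 GeV = 1980000000 eV
115 TeV = 115000000000000 eV
1.33 PeV = 1330000000000000 eV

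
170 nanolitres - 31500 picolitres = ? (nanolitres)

In nanolitres:
  170 nanolitres → 170
  31500 picolitres = 31500e-3 nanolitres = 31.5
Difference: 170 - 31.5 = 138.5

138.5 nanolitres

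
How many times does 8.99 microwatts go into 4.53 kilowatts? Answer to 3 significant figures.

504000000

(4.53e3) / (8.99e-6) = 0.5039e9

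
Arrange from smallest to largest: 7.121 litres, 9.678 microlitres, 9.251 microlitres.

7.121 litres = 7.121 litres
9.678 microlitres = 0.000009678 litres
9.251 microlitres = 0.000009251 litres

9.251 microlitres < 9.678 microlitres < 7.121 litres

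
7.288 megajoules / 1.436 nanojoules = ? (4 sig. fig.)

(7.288 × 10⁶) / (1.436 × 10⁻⁹) = 5.0752 × 10¹⁵

5075000000000000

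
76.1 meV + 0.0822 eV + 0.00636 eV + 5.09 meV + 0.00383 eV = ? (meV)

In meV:
  76.1 meV → 76.1
  0.0822 eV = 0.0822 × 10^3 meV = 82.2
  0.00636 eV = 0.00636 × 10^3 meV = 6.36
  5.09 meV → 5.09
  0.00383 eV = 0.00383 × 10^3 meV = 3.83
Sum: 76.1 + 82.2 + 6.36 + 5.09 + 3.83 = 173.58

173.58 meV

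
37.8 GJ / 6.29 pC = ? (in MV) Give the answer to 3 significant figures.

(37.8e9) / (6.29e-12) = 6.0095e21 V

6010000000000000 MV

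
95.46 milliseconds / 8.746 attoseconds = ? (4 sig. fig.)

10910000000000000

(95.46 × 10⁻³) / (8.746 × 10⁻¹⁸) = 10.915 × 10¹⁵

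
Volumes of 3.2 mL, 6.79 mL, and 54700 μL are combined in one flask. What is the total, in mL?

64.69 mL

In mL:
  3.2 mL → 3.2
  6.79 mL → 6.79
  54700 μL = 54700 × 10⁻³ mL = 54.7
Sum: 3.2 + 6.79 + 54.7 = 64.69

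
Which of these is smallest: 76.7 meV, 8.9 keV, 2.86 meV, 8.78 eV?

2.86 meV

76.7 meV = 0.0767 eV
8.9 keV = 8900 eV
2.86 meV = 0.00286 eV
8.78 eV = 8.78 eV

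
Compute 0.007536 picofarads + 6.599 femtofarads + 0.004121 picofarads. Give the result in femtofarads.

In femtofarads:
  0.007536 picofarads = 0.007536 × 10³ femtofarads = 7.536
  6.599 femtofarads → 6.599
  0.004121 picofarads = 0.004121 × 10³ femtofarads = 4.121
Sum: 7.536 + 6.599 + 4.121 = 18.256

18.256 femtofarads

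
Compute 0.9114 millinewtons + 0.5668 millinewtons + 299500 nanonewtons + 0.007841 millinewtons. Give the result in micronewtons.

1785.541 micronewtons

In micronewtons:
  0.9114 millinewtons = 0.9114 × 10^3 micronewtons = 911.4
  0.5668 millinewtons = 0.5668 × 10^3 micronewtons = 566.8
  299500 nanonewtons = 299500 × 10^-3 micronewtons = 299.5
  0.007841 millinewtons = 0.007841 × 10^3 micronewtons = 7.841
Sum: 911.4 + 566.8 + 299.5 + 7.841 = 1785.541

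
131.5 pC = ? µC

0.0001315 µC

pico = 10^-12, micro = 10^-6; factor is 10^-6.
131.5 × 10^-6 = 0.0001315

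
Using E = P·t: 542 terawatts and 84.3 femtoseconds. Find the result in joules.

45.6906 joules

542 × 10¹² × 84.3 × 10⁻¹⁵ = 45690.6 × 10⁻³ J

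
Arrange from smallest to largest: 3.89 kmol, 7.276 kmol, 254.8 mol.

3.89 kmol = 3890 mol
7.276 kmol = 7276 mol
254.8 mol = 254.8 mol

254.8 mol < 3.89 kmol < 7.276 kmol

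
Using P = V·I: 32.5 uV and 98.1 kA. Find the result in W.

32.5e-6 × 98.1e3 = 3188.25e-3 W

3.18825 W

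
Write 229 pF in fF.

229000 fF

pico = 10^-12, femto = 10^-15; factor is 10^3.
229 × 10^3 = 229000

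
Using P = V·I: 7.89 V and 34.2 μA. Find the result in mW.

0.269838 mW

7.89 × 34.2 × 10⁻⁶ = 269.838 × 10⁻⁶ W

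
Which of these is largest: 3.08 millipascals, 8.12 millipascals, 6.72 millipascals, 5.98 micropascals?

3.08 millipascals = 0.00308 pascals
8.12 millipascals = 0.00812 pascals
6.72 millipascals = 0.00672 pascals
5.98 micropascals = 0.00000598 pascals

8.12 millipascals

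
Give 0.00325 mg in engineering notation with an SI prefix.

3.25 µg

= 3.25 × 10⁻⁶ g; 10⁻⁶ is micro.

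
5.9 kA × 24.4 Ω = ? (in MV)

5.9e3 × 24.4 = 143.96e3 V

0.14396 MV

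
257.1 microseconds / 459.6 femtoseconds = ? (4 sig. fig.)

559400000

(257.1e-6) / (459.6e-15) = 0.5594e9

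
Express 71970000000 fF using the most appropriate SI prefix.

71.97 µF

= 71.97 × 10⁻⁶ F; 10⁻⁶ is micro.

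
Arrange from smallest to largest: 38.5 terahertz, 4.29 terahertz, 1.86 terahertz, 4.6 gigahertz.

4.6 gigahertz < 1.86 terahertz < 4.29 terahertz < 38.5 terahertz

38.5 terahertz = 38500000000000 hertz
4.29 terahertz = 4290000000000 hertz
1.86 terahertz = 1860000000000 hertz
4.6 gigahertz = 4600000000 hertz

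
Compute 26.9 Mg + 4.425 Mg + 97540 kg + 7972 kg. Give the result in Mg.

136.837 Mg

In Mg:
  26.9 Mg → 26.9
  4.425 Mg → 4.425
  97540 kg = 97540 × 10⁻³ Mg = 97.54
  7972 kg = 7972 × 10⁻³ Mg = 7.972
Sum: 26.9 + 4.425 + 97.54 + 7.972 = 136.837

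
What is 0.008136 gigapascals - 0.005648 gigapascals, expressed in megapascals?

2.488 megapascals

In megapascals:
  0.008136 gigapascals = 0.008136e3 megapascals = 8.136
  0.005648 gigapascals = 0.005648e3 megapascals = 5.648
Difference: 8.136 - 5.648 = 2.488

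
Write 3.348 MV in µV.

3348000000000 µV

mega = 1e6, micro = 1e-6; factor is 1e12.
3.348 × 1e12 = 3348000000000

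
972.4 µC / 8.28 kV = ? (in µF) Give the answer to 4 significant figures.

(972.4 × 10^-6) / (8.28 × 10^3) = 117.44 × 10^-9 F

0.1174 µF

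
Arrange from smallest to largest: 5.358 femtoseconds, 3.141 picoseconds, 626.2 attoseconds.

626.2 attoseconds < 5.358 femtoseconds < 3.141 picoseconds

5.358 femtoseconds = 0.000000000000005358 seconds
3.141 picoseconds = 0.000000000003141 seconds
626.2 attoseconds = 0.0000000000000006262 seconds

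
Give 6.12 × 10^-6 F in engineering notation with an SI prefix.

6.12 μF

= 6.12 × 10^-6 F; 10^-6 is micro.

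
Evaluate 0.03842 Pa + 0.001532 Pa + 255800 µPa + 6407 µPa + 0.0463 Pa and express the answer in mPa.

In mPa:
  0.03842 Pa = 0.03842e3 mPa = 38.42
  0.001532 Pa = 0.001532e3 mPa = 1.532
  255800 µPa = 255800e-3 mPa = 255.8
  6407 µPa = 6407e-3 mPa = 6.407
  0.0463 Pa = 0.0463e3 mPa = 46.3
Sum: 38.42 + 1.532 + 255.8 + 6.407 + 46.3 = 348.459

348.459 mPa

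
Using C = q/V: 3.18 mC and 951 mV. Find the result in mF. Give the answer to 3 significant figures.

3.34 mF

(3.18 × 10⁻³) / (951 × 10⁻³) = 0.0033438 F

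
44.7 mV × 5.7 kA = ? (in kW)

0.25479 kW

44.7e-3 × 5.7e3 = 254.79 W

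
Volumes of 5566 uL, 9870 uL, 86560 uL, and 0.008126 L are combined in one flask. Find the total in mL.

In mL:
  5566 uL = 5566e-3 mL = 5.566
  9870 uL = 9870e-3 mL = 9.87
  86560 uL = 86560e-3 mL = 86.56
  0.008126 L = 0.008126e3 mL = 8.126
Sum: 5.566 + 9.87 + 86.56 + 8.126 = 110.122

110.122 mL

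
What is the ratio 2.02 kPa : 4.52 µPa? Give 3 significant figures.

447000000

(2.02 × 10^3) / (4.52 × 10^-6) = 0.4469 × 10^9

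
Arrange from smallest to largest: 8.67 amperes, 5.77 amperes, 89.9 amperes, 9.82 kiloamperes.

8.67 amperes = 8.67 amperes
5.77 amperes = 5.77 amperes
89.9 amperes = 89.9 amperes
9.82 kiloamperes = 9820 amperes

5.77 amperes < 8.67 amperes < 89.9 amperes < 9.82 kiloamperes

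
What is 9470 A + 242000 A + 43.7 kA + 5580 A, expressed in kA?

300.75 kA

In kA:
  9470 A = 9470e-3 kA = 9.47
  242000 A = 242000e-3 kA = 242
  43.7 kA → 43.7
  5580 A = 5580e-3 kA = 5.58
Sum: 9.47 + 242 + 43.7 + 5.58 = 300.75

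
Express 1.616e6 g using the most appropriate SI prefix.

1.616 Mg

= 1.616e6 g; 1e6 is mega.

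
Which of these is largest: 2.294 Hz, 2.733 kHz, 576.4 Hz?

2.733 kHz

2.294 Hz = 2.294 Hz
2.733 kHz = 2733 Hz
576.4 Hz = 576.4 Hz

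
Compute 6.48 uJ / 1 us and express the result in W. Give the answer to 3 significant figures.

(6.48 × 10^-6) / (1 × 10^-6) = 6.48 W

6.48 W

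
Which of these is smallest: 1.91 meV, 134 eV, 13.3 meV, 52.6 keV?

1.91 meV = 0.00191 eV
134 eV = 134 eV
13.3 meV = 0.0133 eV
52.6 keV = 52600 eV

1.91 meV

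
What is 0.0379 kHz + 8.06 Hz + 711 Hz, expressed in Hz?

756.96 Hz

In Hz:
  0.0379 kHz = 0.0379 × 10³ Hz = 37.9
  8.06 Hz → 8.06
  711 Hz → 711
Sum: 37.9 + 8.06 + 711 = 756.96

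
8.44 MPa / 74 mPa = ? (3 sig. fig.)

114000000

(8.44 × 10⁶) / (74 × 10⁻³) = 0.1141 × 10⁹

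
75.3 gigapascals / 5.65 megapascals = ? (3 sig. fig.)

13300

(75.3 × 10^9) / (5.65 × 10^6) = 13.33 × 10^3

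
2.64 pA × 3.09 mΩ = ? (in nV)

2.64 × 10^-12 × 3.09 × 10^-3 = 8.1576 × 10^-15 V

0.0000081576 nV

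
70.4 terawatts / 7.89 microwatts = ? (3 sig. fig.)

(70.4e12) / (7.89e-6) = 8.923e18

8920000000000000000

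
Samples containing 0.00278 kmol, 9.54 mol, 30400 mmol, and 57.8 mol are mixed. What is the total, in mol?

In mol:
  0.00278 kmol = 0.00278 × 10³ mol = 2.78
  9.54 mol → 9.54
  30400 mmol = 30400 × 10⁻³ mol = 30.4
  57.8 mol → 57.8
Sum: 2.78 + 9.54 + 30.4 + 57.8 = 100.52

100.52 mol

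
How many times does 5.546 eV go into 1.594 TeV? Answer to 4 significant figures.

(1.594e12) / (5.546) = 0.28741e12

287400000000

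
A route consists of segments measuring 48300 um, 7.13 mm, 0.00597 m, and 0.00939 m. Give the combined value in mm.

70.79 mm

In mm:
  48300 um = 48300e-3 mm = 48.3
  7.13 mm → 7.13
  0.00597 m = 0.00597e3 mm = 5.97
  0.00939 m = 0.00939e3 mm = 9.39
Sum: 48.3 + 7.13 + 5.97 + 9.39 = 70.79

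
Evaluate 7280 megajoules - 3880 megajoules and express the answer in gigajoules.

In gigajoules:
  7280 megajoules = 7280e-3 gigajoules = 7.28
  3880 megajoules = 3880e-3 gigajoules = 3.88
Difference: 7.28 - 3.88 = 3.4

3.4 gigajoules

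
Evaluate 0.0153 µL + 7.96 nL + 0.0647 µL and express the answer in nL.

87.96 nL

In nL:
  0.0153 µL = 0.0153e3 nL = 15.3
  7.96 nL → 7.96
  0.0647 µL = 0.0647e3 nL = 64.7
Sum: 15.3 + 7.96 + 64.7 = 87.96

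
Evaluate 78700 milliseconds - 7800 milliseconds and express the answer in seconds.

In seconds:
  78700 milliseconds = 78700e-3 seconds = 78.7
  7800 milliseconds = 7800e-3 seconds = 7.8
Difference: 78.7 - 7.8 = 70.9

70.9 seconds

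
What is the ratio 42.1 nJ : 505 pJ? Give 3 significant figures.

(42.1e-9) / (505e-12) = 0.08337e3

83.4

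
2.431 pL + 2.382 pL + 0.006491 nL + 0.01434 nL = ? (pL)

25.644 pL

In pL:
  2.431 pL → 2.431
  2.382 pL → 2.382
  0.006491 nL = 0.006491 × 10^3 pL = 6.491
  0.01434 nL = 0.01434 × 10^3 pL = 14.34
Sum: 2.431 + 2.382 + 6.491 + 14.34 = 25.644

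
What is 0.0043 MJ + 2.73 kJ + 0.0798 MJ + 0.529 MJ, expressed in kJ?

In kJ:
  0.0043 MJ = 0.0043 × 10^3 kJ = 4.3
  2.73 kJ → 2.73
  0.0798 MJ = 0.0798 × 10^3 kJ = 79.8
  0.529 MJ = 0.529 × 10^3 kJ = 529
Sum: 4.3 + 2.73 + 79.8 + 529 = 615.83

615.83 kJ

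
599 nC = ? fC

nano = 1e-9, femto = 1e-15; factor is 1e6.
599 × 1e6 = 599000000

599000000 fC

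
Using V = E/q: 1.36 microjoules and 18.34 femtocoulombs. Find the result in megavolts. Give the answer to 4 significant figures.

74.15 megavolts

(1.36e-6) / (18.34e-15) = 0.0741549e9 V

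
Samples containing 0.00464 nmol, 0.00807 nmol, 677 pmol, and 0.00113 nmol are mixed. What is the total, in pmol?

In pmol:
  0.00464 nmol = 0.00464 × 10^3 pmol = 4.64
  0.00807 nmol = 0.00807 × 10^3 pmol = 8.07
  677 pmol → 677
  0.00113 nmol = 0.00113 × 10^3 pmol = 1.13
Sum: 4.64 + 8.07 + 677 + 1.13 = 690.84

690.84 pmol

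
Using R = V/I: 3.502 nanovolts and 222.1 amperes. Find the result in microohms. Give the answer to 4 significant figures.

(3.502 × 10^-9) / (222.1) = 0.0157677 × 10^-9 Ω

0.00001577 microohms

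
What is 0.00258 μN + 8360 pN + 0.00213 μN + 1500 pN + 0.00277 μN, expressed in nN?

In nN:
  0.00258 μN = 0.00258 × 10^3 nN = 2.58
  8360 pN = 8360 × 10^-3 nN = 8.36
  0.00213 μN = 0.00213 × 10^3 nN = 2.13
  1500 pN = 1500 × 10^-3 nN = 1.5
  0.00277 μN = 0.00277 × 10^3 nN = 2.77
Sum: 2.58 + 8.36 + 2.13 + 1.5 + 2.77 = 17.34

17.34 nN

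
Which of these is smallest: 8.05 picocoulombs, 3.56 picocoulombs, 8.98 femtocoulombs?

8.05 picocoulombs = 0.00000000000805 coulombs
3.56 picocoulombs = 0.00000000000356 coulombs
8.98 femtocoulombs = 0.00000000000000898 coulombs

8.98 femtocoulombs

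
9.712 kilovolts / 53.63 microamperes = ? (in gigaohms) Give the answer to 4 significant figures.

0.1811 gigaohms

(9.712e3) / (53.63e-6) = 0.181093e9 Ω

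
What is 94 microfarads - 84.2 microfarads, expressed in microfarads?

9.8 microfarads

In microfarads:
  94 microfarads → 94
  84.2 microfarads → 84.2
Difference: 94 - 84.2 = 9.8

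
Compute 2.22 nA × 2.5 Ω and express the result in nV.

5.55 nV

2.22e-9 × 2.5 = 5.55e-9 V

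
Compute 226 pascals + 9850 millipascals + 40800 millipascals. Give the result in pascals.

In pascals:
  226 pascals → 226
  9850 millipascals = 9850 × 10^-3 pascals = 9.85
  40800 millipascals = 40800 × 10^-3 pascals = 40.8
Sum: 226 + 9.85 + 40.8 = 276.65

276.65 pascals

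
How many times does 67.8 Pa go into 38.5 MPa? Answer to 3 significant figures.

(38.5 × 10⁶) / (67.8) = 0.5678 × 10⁶

568000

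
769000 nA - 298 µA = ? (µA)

471 µA

In µA:
  769000 nA = 769000 × 10⁻³ µA = 769
  298 µA → 298
Difference: 769 - 298 = 471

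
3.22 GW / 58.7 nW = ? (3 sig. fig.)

(3.22e9) / (58.7e-9) = 0.05486e18

54900000000000000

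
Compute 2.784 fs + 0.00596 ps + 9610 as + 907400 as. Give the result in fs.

In fs:
  2.784 fs → 2.784
  0.00596 ps = 0.00596 × 10³ fs = 5.96
  9610 as = 9610 × 10⁻³ fs = 9.61
  907400 as = 907400 × 10⁻³ fs = 907.4
Sum: 2.784 + 5.96 + 9.61 + 907.4 = 925.754

925.754 fs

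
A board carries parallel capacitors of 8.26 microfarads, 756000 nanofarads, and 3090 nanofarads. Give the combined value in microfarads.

In microfarads:
  8.26 microfarads → 8.26
  756000 nanofarads = 756000e-3 microfarads = 756
  3090 nanofarads = 3090e-3 microfarads = 3.09
Sum: 8.26 + 756 + 3.09 = 767.35

767.35 microfarads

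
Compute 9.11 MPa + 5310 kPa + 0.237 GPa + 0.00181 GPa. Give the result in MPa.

253.23 MPa

In MPa:
  9.11 MPa → 9.11
  5310 kPa = 5310 × 10⁻³ MPa = 5.31
  0.237 GPa = 0.237 × 10³ MPa = 237
  0.00181 GPa = 0.00181 × 10³ MPa = 1.81
Sum: 9.11 + 5.31 + 237 + 1.81 = 253.23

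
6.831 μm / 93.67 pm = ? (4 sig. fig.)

(6.831 × 10^-6) / (93.67 × 10^-12) = 0.072926 × 10^6

72930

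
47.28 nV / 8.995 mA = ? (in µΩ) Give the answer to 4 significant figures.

5.256 µΩ

(47.28 × 10^-9) / (8.995 × 10^-3) = 5.25625 × 10^-6 Ω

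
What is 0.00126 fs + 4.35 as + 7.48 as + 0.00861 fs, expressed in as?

21.7 as

In as:
  0.00126 fs = 0.00126 × 10³ as = 1.26
  4.35 as → 4.35
  7.48 as → 7.48
  0.00861 fs = 0.00861 × 10³ as = 8.61
Sum: 1.26 + 4.35 + 7.48 + 8.61 = 21.7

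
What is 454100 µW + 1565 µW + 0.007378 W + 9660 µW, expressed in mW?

472.703 mW

In mW:
  454100 µW = 454100 × 10⁻³ mW = 454.1
  1565 µW = 1565 × 10⁻³ mW = 1.565
  0.007378 W = 0.007378 × 10³ mW = 7.378
  9660 µW = 9660 × 10⁻³ mW = 9.66
Sum: 454.1 + 1.565 + 7.378 + 9.66 = 472.703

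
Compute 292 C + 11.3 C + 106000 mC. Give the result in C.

409.3 C

In C:
  292 C → 292
  11.3 C → 11.3
  106000 mC = 106000 × 10^-3 C = 106
Sum: 292 + 11.3 + 106 = 409.3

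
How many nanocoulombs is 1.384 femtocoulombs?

0.000001384 nanocoulombs

femto = 10⁻¹⁵, nano = 10⁻⁹; factor is 10⁻⁶.
1.384 × 10⁻⁶ = 0.000001384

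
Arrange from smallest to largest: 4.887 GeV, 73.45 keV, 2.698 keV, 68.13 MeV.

2.698 keV < 73.45 keV < 68.13 MeV < 4.887 GeV

4.887 GeV = 4887000000 eV
73.45 keV = 73450 eV
2.698 keV = 2698 eV
68.13 MeV = 68130000 eV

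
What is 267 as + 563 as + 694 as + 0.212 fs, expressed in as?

1736 as

In as:
  267 as → 267
  563 as → 563
  694 as → 694
  0.212 fs = 0.212 × 10³ as = 212
Sum: 267 + 563 + 694 + 212 = 1736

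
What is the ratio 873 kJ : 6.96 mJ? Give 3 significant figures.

(873e3) / (6.96e-3) = 125.4e6

125000000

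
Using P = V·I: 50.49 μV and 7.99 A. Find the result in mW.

0.4034151 mW

50.49e-6 × 7.99 = 403.4151e-6 W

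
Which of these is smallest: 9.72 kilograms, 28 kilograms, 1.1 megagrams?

9.72 kilograms = 9720 grams
28 kilograms = 28000 grams
1.1 megagrams = 1100000 grams

9.72 kilograms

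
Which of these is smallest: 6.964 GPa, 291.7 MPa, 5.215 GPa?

6.964 GPa = 6964000000 Pa
291.7 MPa = 291700000 Pa
5.215 GPa = 5215000000 Pa

291.7 MPa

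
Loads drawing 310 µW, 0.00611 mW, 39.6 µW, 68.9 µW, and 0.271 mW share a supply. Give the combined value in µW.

In µW:
  310 µW → 310
  0.00611 mW = 0.00611e3 µW = 6.11
  39.6 µW → 39.6
  68.9 µW → 68.9
  0.271 mW = 0.271e3 µW = 271
Sum: 310 + 6.11 + 39.6 + 68.9 + 271 = 695.61

695.61 µW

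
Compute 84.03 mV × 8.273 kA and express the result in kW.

84.03 × 10⁻³ × 8.273 × 10³ = 695.18019 W

0.69518019 kW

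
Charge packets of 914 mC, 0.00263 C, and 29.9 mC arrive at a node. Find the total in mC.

946.53 mC

In mC:
  914 mC → 914
  0.00263 C = 0.00263 × 10^3 mC = 2.63
  29.9 mC → 29.9
Sum: 914 + 2.63 + 29.9 = 946.53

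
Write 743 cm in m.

7.43 m

centi = 10⁻², (no prefix) = 10⁰; factor is 10⁻².
743 × 10⁻² = 7.43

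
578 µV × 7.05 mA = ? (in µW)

578 × 10^-6 × 7.05 × 10^-3 = 4074.9 × 10^-9 W

4.0749 µW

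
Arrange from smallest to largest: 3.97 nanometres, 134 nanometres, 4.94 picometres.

3.97 nanometres = 0.00000000397 metres
134 nanometres = 0.000000134 metres
4.94 picometres = 0.00000000000494 metres

4.94 picometres < 3.97 nanometres < 134 nanometres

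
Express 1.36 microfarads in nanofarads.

micro = 10⁻⁶, nano = 10⁻⁹; factor is 10³.
1.36 × 10³ = 1360

1360 nanofarads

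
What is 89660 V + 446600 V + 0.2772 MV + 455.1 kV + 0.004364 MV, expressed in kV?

In kV:
  89660 V = 89660 × 10^-3 kV = 89.66
  446600 V = 446600 × 10^-3 kV = 446.6
  0.2772 MV = 0.2772 × 10^3 kV = 277.2
  455.1 kV → 455.1
  0.004364 MV = 0.004364 × 10^3 kV = 4.364
Sum: 89.66 + 446.6 + 277.2 + 455.1 + 4.364 = 1272.924

1272.924 kV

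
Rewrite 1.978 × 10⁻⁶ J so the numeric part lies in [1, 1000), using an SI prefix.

= 1.978 × 10⁻⁶ J; 10⁻⁶ is micro.

1.978 uJ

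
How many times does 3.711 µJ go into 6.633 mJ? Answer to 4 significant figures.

1787

(6.633 × 10^-3) / (3.711 × 10^-6) = 1.7874 × 10^3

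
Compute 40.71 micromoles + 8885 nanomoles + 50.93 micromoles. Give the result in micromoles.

100.525 micromoles

In micromoles:
  40.71 micromoles → 40.71
  8885 nanomoles = 8885 × 10^-3 micromoles = 8.885
  50.93 micromoles → 50.93
Sum: 40.71 + 8.885 + 50.93 = 100.525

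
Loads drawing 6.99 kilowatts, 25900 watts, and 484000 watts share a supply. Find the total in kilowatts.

516.89 kilowatts

In kilowatts:
  6.99 kilowatts → 6.99
  25900 watts = 25900 × 10^-3 kilowatts = 25.9
  484000 watts = 484000 × 10^-3 kilowatts = 484
Sum: 6.99 + 25.9 + 484 = 516.89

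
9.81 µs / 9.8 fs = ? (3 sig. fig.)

(9.81e-6) / (9.8e-15) = 1.001e9

1000000000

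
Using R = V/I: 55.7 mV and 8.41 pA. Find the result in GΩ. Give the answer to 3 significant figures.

6.62 GΩ

(55.7e-3) / (8.41e-12) = 6.6231e9 Ω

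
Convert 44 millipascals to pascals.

0.044 pascals

milli = 10^-3, (no prefix) = 10^0; factor is 10^-3.
44 × 10^-3 = 0.044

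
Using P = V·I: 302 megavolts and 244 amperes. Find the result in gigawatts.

73.688 gigawatts

302e6 × 244 = 73688e6 W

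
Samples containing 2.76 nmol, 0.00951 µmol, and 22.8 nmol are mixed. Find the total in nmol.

35.07 nmol

In nmol:
  2.76 nmol → 2.76
  0.00951 µmol = 0.00951 × 10³ nmol = 9.51
  22.8 nmol → 22.8
Sum: 2.76 + 9.51 + 22.8 = 35.07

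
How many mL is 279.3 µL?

micro = 10^-6, milli = 10^-3; factor is 10^-3.
279.3 × 10^-3 = 0.2793

0.2793 mL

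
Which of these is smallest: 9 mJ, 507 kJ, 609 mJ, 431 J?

9 mJ = 0.009 J
507 kJ = 507000 J
609 mJ = 0.609 J
431 J = 431 J

9 mJ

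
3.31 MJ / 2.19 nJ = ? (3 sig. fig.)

(3.31 × 10^6) / (2.19 × 10^-9) = 1.511 × 10^15

1510000000000000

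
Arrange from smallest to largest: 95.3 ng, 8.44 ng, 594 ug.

95.3 ng = 0.0000000953 g
8.44 ng = 0.00000000844 g
594 ug = 0.000594 g

8.44 ng < 95.3 ng < 594 ug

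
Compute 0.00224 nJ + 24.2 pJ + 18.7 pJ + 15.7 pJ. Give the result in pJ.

60.84 pJ

In pJ:
  0.00224 nJ = 0.00224 × 10³ pJ = 2.24
  24.2 pJ → 24.2
  18.7 pJ → 18.7
  15.7 pJ → 15.7
Sum: 2.24 + 24.2 + 18.7 + 15.7 = 60.84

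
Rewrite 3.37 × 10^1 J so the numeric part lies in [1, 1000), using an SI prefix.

= 33.7 J; mantissa already in [1, 1000).

33.7 J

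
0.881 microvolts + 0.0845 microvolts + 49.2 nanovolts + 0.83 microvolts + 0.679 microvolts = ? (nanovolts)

2523.7 nanovolts

In nanovolts:
  0.881 microvolts = 0.881 × 10^3 nanovolts = 881
  0.0845 microvolts = 0.0845 × 10^3 nanovolts = 84.5
  49.2 nanovolts → 49.2
  0.83 microvolts = 0.83 × 10^3 nanovolts = 830
  0.679 microvolts = 0.679 × 10^3 nanovolts = 679
Sum: 881 + 84.5 + 49.2 + 830 + 679 = 2523.7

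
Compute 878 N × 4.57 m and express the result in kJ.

4.01246 kJ

878 × 4.57 = 4012.46 J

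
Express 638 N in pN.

638000000000000 pN

(no prefix) = 1e0, pico = 1e-12; factor is 1e12.
638 × 1e12 = 638000000000000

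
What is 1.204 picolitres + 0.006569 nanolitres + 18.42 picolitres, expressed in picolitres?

In picolitres:
  1.204 picolitres → 1.204
  0.006569 nanolitres = 0.006569e3 picolitres = 6.569
  18.42 picolitres → 18.42
Sum: 1.204 + 6.569 + 18.42 = 26.193

26.193 picolitres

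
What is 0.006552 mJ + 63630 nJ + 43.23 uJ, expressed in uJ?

In uJ:
  0.006552 mJ = 0.006552 × 10^3 uJ = 6.552
  63630 nJ = 63630 × 10^-3 uJ = 63.63
  43.23 uJ → 43.23
Sum: 6.552 + 63.63 + 43.23 = 113.412

113.412 uJ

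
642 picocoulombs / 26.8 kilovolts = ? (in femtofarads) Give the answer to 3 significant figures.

(642 × 10^-12) / (26.8 × 10^3) = 23.955 × 10^-15 F

24.0 femtofarads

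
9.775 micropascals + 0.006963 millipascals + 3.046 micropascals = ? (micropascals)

19.784 micropascals

In micropascals:
  9.775 micropascals → 9.775
  0.006963 millipascals = 0.006963 × 10³ micropascals = 6.963
  3.046 micropascals → 3.046
Sum: 9.775 + 6.963 + 3.046 = 19.784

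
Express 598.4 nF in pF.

nano = 10^-9, pico = 10^-12; factor is 10^3.
598.4 × 10^3 = 598400

598400 pF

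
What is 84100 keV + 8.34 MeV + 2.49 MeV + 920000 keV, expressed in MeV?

1014.93 MeV

In MeV:
  84100 keV = 84100 × 10^-3 MeV = 84.1
  8.34 MeV → 8.34
  2.49 MeV → 2.49
  920000 keV = 920000 × 10^-3 MeV = 920
Sum: 84.1 + 8.34 + 2.49 + 920 = 1014.93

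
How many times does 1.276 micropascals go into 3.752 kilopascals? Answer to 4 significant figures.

(3.752 × 10^3) / (1.276 × 10^-6) = 2.9404 × 10^9

2940000000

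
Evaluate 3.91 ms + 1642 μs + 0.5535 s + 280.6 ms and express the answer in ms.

839.652 ms

In ms:
  3.91 ms → 3.91
  1642 μs = 1642 × 10^-3 ms = 1.642
  0.5535 s = 0.5535 × 10^3 ms = 553.5
  280.6 ms → 280.6
Sum: 3.91 + 1.642 + 553.5 + 280.6 = 839.652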